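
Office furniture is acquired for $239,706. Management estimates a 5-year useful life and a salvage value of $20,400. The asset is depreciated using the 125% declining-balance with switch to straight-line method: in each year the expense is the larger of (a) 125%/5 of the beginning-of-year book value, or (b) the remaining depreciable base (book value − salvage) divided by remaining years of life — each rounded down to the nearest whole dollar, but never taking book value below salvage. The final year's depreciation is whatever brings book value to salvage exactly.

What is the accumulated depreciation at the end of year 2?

$104,871

Depreciable base = $239,706 − $20,400 = $219,306.
Year 1: DB = ⌊$239,706 × 125%/5⌋ = $59,926; SL = ⌊$219,306/5⌋ = $43,861 → take DB $59,926. Book value $179,780.
Year 2: DB = ⌊$179,780 × 125%/5⌋ = $44,945; SL = ⌊$159,380/4⌋ = $39,845 → take DB $44,945. Book value $134,835.
Accumulated through year 2 = $239,706 − $134,835 = $104,871.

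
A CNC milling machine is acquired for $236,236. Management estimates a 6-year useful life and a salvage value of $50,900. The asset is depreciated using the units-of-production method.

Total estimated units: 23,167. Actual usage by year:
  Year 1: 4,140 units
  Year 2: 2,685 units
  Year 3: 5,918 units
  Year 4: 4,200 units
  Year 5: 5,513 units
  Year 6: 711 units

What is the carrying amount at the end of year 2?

Depreciable base = $236,236 − $50,900 = $185,336.
Rate = $185,336 / 23,167 units = $8 per unit.
Year 1: 4,140 × $8 = $33,120. Book value $203,116.
Year 2: 2,685 × $8 = $21,480. Book value $181,636.

$181,636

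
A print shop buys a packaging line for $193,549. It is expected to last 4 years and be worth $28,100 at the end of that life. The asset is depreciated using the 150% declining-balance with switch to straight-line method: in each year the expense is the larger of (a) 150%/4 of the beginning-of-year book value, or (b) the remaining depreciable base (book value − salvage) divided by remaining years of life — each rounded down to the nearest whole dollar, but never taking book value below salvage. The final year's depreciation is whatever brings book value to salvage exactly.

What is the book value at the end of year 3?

Depreciable base = $193,549 − $28,100 = $165,449.
Year 1: DB = ⌊$193,549 × 150%/4⌋ = $72,580; SL = ⌊$165,449/4⌋ = $41,362 → take DB $72,580. Book value $120,969.
Year 2: DB = ⌊$120,969 × 150%/4⌋ = $45,363; SL = ⌊$92,869/3⌋ = $30,956 → take DB $45,363. Book value $75,606.
Year 3: DB = ⌊$75,606 × 150%/4⌋ = $28,352; SL = ⌊$47,506/2⌋ = $23,753 → take DB $28,352. Book value $47,254.

$47,254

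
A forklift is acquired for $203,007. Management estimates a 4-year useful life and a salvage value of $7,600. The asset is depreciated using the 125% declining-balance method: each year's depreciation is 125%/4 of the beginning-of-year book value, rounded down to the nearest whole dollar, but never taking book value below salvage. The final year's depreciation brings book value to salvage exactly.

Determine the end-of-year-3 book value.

Depreciable base = $203,007 − $7,600 = $195,407.
Year 1: ⌊$203,007 × 125%/4⌋ = $63,439. Book value $139,568.
Year 2: ⌊$139,568 × 125%/4⌋ = $43,615. Book value $95,953.
Year 3: ⌊$95,953 × 125%/4⌋ = $29,985. Book value $65,968.

$65,968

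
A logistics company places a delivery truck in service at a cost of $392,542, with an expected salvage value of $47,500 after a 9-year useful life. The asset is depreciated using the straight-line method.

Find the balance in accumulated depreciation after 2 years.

Depreciable base = $392,542 − $47,500 = $345,042.
Annual expense = $345,042 / 9 = $38,338.
End of year 1: book value $354,204.
End of year 2: book value $315,866.
Accumulated through year 2 = $392,542 − $315,866 = $76,676.

$76,676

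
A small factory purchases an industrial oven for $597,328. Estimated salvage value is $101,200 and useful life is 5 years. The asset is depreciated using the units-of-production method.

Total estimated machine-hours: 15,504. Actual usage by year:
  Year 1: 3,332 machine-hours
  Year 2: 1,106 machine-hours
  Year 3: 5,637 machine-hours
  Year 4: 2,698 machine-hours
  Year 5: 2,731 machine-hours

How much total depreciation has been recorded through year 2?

$142,016

Depreciable base = $597,328 − $101,200 = $496,128.
Rate = $496,128 / 15,504 machine-hours = $32 per machine-hour.
Year 1: 3,332 × $32 = $106,624. Book value $490,704.
Year 2: 1,106 × $32 = $35,392. Book value $455,312.
Accumulated through year 2 = $597,328 − $455,312 = $142,016.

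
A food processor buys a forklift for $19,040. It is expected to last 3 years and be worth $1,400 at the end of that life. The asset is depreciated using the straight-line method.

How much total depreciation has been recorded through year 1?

Depreciable base = $19,040 − $1,400 = $17,640.
Annual expense = $17,640 / 3 = $5,880.
End of year 1: book value $13,160.
Accumulated through year 1 = $19,040 − $13,160 = $5,880.

$5,880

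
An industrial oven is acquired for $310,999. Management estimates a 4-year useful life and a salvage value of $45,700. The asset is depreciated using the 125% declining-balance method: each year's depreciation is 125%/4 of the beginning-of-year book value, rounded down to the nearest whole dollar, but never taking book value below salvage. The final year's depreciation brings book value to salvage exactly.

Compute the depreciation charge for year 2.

$66,816

Depreciable base = $310,999 − $45,700 = $265,299.
Year 1: ⌊$310,999 × 125%/4⌋ = $97,187. Book value $213,812.
Year 2: ⌊$213,812 × 125%/4⌋ = $66,816. Book value $146,996.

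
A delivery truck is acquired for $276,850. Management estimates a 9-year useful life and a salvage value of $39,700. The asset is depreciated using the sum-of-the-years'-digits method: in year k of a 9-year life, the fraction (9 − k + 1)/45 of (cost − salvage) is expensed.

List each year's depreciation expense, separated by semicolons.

Depreciable base = $276,850 − $39,700 = $237,150.
Sum of the years' digits = 9+8+7+6+5+4+3+2+1 = 45.
Year 1: $237,150 × 9/45 = $47,430. Book value $229,420.
Year 2: $237,150 × 8/45 = $42,160. Book value $187,260.
Year 3: $237,150 × 7/45 = $36,890. Book value $150,370.
Year 4: $237,150 × 6/45 = $31,620. Book value $118,750.
Year 5: $237,150 × 5/45 = $26,350. Book value $92,400.
Year 6: $237,150 × 4/45 = $21,080. Book value $71,320.
Year 7: $237,150 × 3/45 = $15,810. Book value $55,510.
Year 8: $237,150 × 2/45 = $10,540. Book value $44,970.
Year 9: $237,150 × 1/45 = $5,270. Book value $39,700.

$47,430; $42,160; $36,890; $31,620; $26,350; $21,080; $15,810; $10,540; $5,270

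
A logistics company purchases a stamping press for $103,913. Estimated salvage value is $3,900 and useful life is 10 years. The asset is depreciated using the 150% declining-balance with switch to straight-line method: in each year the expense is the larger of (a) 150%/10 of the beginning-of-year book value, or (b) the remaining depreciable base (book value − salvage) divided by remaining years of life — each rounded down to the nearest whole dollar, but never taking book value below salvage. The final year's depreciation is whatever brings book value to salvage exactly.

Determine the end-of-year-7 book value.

$29,073

Depreciable base = $103,913 − $3,900 = $100,013.
Year 1: DB = ⌊$103,913 × 150%/10⌋ = $15,586; SL = ⌊$100,013/10⌋ = $10,001 → take DB $15,586. Book value $88,327.
Year 2: DB = ⌊$88,327 × 150%/10⌋ = $13,249; SL = ⌊$84,427/9⌋ = $9,380 → take DB $13,249. Book value $75,078.
Year 3: DB = ⌊$75,078 × 150%/10⌋ = $11,261; SL = ⌊$71,178/8⌋ = $8,897 → take DB $11,261. Book value $63,817.
Year 4: DB = ⌊$63,817 × 150%/10⌋ = $9,572; SL = ⌊$59,917/7⌋ = $8,559 → take DB $9,572. Book value $54,245.
Year 5: DB = ⌊$54,245 × 150%/10⌋ = $8,136; SL = ⌊$50,345/6⌋ = $8,390 → take SL $8,390. Book value $45,855.
Year 6: DB = ⌊$45,855 × 150%/10⌋ = $6,878; SL = ⌊$41,955/5⌋ = $8,391 → take SL $8,391. Book value $37,464.
Year 7: DB = ⌊$37,464 × 150%/10⌋ = $5,619; SL = ⌊$33,564/4⌋ = $8,391 → take SL $8,391. Book value $29,073.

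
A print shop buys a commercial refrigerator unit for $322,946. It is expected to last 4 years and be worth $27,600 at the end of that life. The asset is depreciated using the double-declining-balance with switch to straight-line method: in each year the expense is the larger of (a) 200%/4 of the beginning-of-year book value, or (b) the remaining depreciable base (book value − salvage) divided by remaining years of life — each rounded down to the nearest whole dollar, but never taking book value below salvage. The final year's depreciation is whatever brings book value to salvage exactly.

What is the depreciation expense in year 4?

$12,769

Depreciable base = $322,946 − $27,600 = $295,346.
Year 1: DB = ⌊$322,946 × 200%/4⌋ = $161,473; SL = ⌊$295,346/4⌋ = $73,836 → take DB $161,473. Book value $161,473.
Year 2: DB = ⌊$161,473 × 200%/4⌋ = $80,736; SL = ⌊$133,873/3⌋ = $44,624 → take DB $80,736. Book value $80,737.
Year 3: DB = ⌊$80,737 × 200%/4⌋ = $40,368; SL = ⌊$53,137/2⌋ = $26,568 → take DB $40,368. Book value $40,369.
Year 4 (final): $40,369 − $27,600 = $12,769. Book value $27,600.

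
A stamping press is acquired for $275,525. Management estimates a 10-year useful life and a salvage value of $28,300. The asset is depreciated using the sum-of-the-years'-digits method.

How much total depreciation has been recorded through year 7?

$220,255

Depreciable base = $275,525 − $28,300 = $247,225.
Sum of the years' digits = 10+9+8+7+6+5+4+3+2+1 = 55.
Year 1: $247,225 × 10/55 = $44,950. Book value $230,575.
Year 2: $247,225 × 9/55 = $40,455. Book value $190,120.
Year 3: $247,225 × 8/55 = $35,960. Book value $154,160.
Year 4: $247,225 × 7/55 = $31,465. Book value $122,695.
Year 5: $247,225 × 6/55 = $26,970. Book value $95,725.
Year 6: $247,225 × 5/55 = $22,475. Book value $73,250.
Year 7: $247,225 × 4/55 = $17,980. Book value $55,270.
Accumulated through year 7 = $275,525 − $55,270 = $220,255.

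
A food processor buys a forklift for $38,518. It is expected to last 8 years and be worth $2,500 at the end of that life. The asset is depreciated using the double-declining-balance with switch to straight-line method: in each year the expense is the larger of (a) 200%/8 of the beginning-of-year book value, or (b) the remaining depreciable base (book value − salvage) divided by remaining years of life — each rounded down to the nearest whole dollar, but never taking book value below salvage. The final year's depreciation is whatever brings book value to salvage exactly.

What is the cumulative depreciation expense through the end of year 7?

Depreciable base = $38,518 − $2,500 = $36,018.
Year 1: DB = ⌊$38,518 × 200%/8⌋ = $9,629; SL = ⌊$36,018/8⌋ = $4,502 → take DB $9,629. Book value $28,889.
Year 2: DB = ⌊$28,889 × 200%/8⌋ = $7,222; SL = ⌊$26,389/7⌋ = $3,769 → take DB $7,222. Book value $21,667.
Year 3: DB = ⌊$21,667 × 200%/8⌋ = $5,416; SL = ⌊$19,167/6⌋ = $3,194 → take DB $5,416. Book value $16,251.
Year 4: DB = ⌊$16,251 × 200%/8⌋ = $4,062; SL = ⌊$13,751/5⌋ = $2,750 → take DB $4,062. Book value $12,189.
Year 5: DB = ⌊$12,189 × 200%/8⌋ = $3,047; SL = ⌊$9,689/4⌋ = $2,422 → take DB $3,047. Book value $9,142.
Year 6: DB = ⌊$9,142 × 200%/8⌋ = $2,285; SL = ⌊$6,642/3⌋ = $2,214 → take DB $2,285. Book value $6,857.
Year 7: DB = ⌊$6,857 × 200%/8⌋ = $1,714; SL = ⌊$4,357/2⌋ = $2,178 → take SL $2,178. Book value $4,679.
Accumulated through year 7 = $38,518 − $4,679 = $33,839.

$33,839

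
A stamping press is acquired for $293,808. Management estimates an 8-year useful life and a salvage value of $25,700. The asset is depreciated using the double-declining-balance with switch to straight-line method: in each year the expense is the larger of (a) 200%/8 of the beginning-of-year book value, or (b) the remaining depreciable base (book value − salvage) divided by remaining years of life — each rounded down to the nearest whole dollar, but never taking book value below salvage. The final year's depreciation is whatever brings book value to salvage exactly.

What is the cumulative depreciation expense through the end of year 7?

Depreciable base = $293,808 − $25,700 = $268,108.
Year 1: DB = ⌊$293,808 × 200%/8⌋ = $73,452; SL = ⌊$268,108/8⌋ = $33,513 → take DB $73,452. Book value $220,356.
Year 2: DB = ⌊$220,356 × 200%/8⌋ = $55,089; SL = ⌊$194,656/7⌋ = $27,808 → take DB $55,089. Book value $165,267.
Year 3: DB = ⌊$165,267 × 200%/8⌋ = $41,316; SL = ⌊$139,567/6⌋ = $23,261 → take DB $41,316. Book value $123,951.
Year 4: DB = ⌊$123,951 × 200%/8⌋ = $30,987; SL = ⌊$98,251/5⌋ = $19,650 → take DB $30,987. Book value $92,964.
Year 5: DB = ⌊$92,964 × 200%/8⌋ = $23,241; SL = ⌊$67,264/4⌋ = $16,816 → take DB $23,241. Book value $69,723.
Year 6: DB = ⌊$69,723 × 200%/8⌋ = $17,430; SL = ⌊$44,023/3⌋ = $14,674 → take DB $17,430. Book value $52,293.
Year 7: DB = ⌊$52,293 × 200%/8⌋ = $13,073; SL = ⌊$26,593/2⌋ = $13,296 → take SL $13,296. Book value $38,997.
Accumulated through year 7 = $293,808 − $38,997 = $254,811.

$254,811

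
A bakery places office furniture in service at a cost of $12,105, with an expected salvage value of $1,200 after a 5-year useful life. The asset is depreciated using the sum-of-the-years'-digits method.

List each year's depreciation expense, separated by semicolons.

$3,635; $2,908; $2,181; $1,454; $727

Depreciable base = $12,105 − $1,200 = $10,905.
Sum of the years' digits = 5+4+3+2+1 = 15.
Year 1: $10,905 × 5/15 = $3,635. Book value $8,470.
Year 2: $10,905 × 4/15 = $2,908. Book value $5,562.
Year 3: $10,905 × 3/15 = $2,181. Book value $3,381.
Year 4: $10,905 × 2/15 = $1,454. Book value $1,927.
Year 5: $10,905 × 1/15 = $727. Book value $1,200.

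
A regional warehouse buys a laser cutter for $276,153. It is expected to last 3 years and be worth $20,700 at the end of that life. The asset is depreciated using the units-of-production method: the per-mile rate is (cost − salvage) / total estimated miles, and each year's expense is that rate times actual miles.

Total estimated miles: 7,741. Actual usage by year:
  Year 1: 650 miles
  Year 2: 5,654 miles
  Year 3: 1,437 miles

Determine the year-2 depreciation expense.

Depreciable base = $276,153 − $20,700 = $255,453.
Rate = $255,453 / 7,741 miles = $33 per mile.
Year 1: 650 × $33 = $21,450. Book value $254,703.
Year 2: 5,654 × $33 = $186,582. Book value $68,121.

$186,582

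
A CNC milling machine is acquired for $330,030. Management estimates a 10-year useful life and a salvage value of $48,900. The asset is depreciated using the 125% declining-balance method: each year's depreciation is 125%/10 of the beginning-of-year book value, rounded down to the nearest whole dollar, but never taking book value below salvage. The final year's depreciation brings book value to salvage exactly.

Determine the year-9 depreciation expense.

Depreciable base = $330,030 − $48,900 = $281,130.
Year 1: ⌊$330,030 × 125%/10⌋ = $41,253. Book value $288,777.
Year 2: ⌊$288,777 × 125%/10⌋ = $36,097. Book value $252,680.
Year 3: ⌊$252,680 × 125%/10⌋ = $31,585. Book value $221,095.
Year 4: ⌊$221,095 × 125%/10⌋ = $27,636. Book value $193,459.
Year 5: ⌊$193,459 × 125%/10⌋ = $24,182. Book value $169,277.
Year 6: ⌊$169,277 × 125%/10⌋ = $21,159. Book value $148,118.
Year 7: ⌊$148,118 × 125%/10⌋ = $18,514. Book value $129,604.
Year 8: ⌊$129,604 × 125%/10⌋ = $16,200. Book value $113,404.
Year 9: ⌊$113,404 × 125%/10⌋ = $14,175. Book value $99,229.

$14,175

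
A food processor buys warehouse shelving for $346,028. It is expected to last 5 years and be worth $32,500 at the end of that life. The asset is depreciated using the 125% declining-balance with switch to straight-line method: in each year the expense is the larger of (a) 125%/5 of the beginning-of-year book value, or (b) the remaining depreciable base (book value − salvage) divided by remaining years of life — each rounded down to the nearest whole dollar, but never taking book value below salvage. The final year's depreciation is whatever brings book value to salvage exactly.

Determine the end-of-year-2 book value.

Depreciable base = $346,028 − $32,500 = $313,528.
Year 1: DB = ⌊$346,028 × 125%/5⌋ = $86,507; SL = ⌊$313,528/5⌋ = $62,705 → take DB $86,507. Book value $259,521.
Year 2: DB = ⌊$259,521 × 125%/5⌋ = $64,880; SL = ⌊$227,021/4⌋ = $56,755 → take DB $64,880. Book value $194,641.

$194,641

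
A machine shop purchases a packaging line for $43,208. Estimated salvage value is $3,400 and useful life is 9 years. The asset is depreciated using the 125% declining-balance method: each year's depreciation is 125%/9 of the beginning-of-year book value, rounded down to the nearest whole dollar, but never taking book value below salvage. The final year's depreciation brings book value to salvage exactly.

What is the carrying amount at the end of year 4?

$23,759

Depreciable base = $43,208 − $3,400 = $39,808.
Year 1: ⌊$43,208 × 125%/9⌋ = $6,001. Book value $37,207.
Year 2: ⌊$37,207 × 125%/9⌋ = $5,167. Book value $32,040.
Year 3: ⌊$32,040 × 125%/9⌋ = $4,450. Book value $27,590.
Year 4: ⌊$27,590 × 125%/9⌋ = $3,831. Book value $23,759.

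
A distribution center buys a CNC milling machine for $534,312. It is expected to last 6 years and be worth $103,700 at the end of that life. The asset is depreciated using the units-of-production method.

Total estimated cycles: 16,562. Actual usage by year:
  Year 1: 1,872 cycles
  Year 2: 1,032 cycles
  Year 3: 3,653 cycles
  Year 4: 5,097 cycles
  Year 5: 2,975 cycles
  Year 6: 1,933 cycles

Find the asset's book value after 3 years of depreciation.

$363,830

Depreciable base = $534,312 − $103,700 = $430,612.
Rate = $430,612 / 16,562 cycles = $26 per cycle.
Year 1: 1,872 × $26 = $48,672. Book value $485,640.
Year 2: 1,032 × $26 = $26,832. Book value $458,808.
Year 3: 3,653 × $26 = $94,978. Book value $363,830.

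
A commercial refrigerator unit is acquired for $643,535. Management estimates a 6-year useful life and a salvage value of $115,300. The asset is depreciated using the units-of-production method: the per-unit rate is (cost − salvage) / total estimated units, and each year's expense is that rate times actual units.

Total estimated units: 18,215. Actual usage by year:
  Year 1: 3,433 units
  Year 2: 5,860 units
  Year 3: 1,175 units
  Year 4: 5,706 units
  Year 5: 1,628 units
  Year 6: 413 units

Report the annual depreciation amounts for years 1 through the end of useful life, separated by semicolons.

$99,557; $169,940; $34,075; $165,474; $47,212; $11,977

Depreciable base = $643,535 − $115,300 = $528,235.
Rate = $528,235 / 18,215 units = $29 per unit.
Year 1: 3,433 × $29 = $99,557. Book value $543,978.
Year 2: 5,860 × $29 = $169,940. Book value $374,038.
Year 3: 1,175 × $29 = $34,075. Book value $339,963.
Year 4: 5,706 × $29 = $165,474. Book value $174,489.
Year 5: 1,628 × $29 = $47,212. Book value $127,277.
Year 6: 413 × $29 = $11,977. Book value $115,300.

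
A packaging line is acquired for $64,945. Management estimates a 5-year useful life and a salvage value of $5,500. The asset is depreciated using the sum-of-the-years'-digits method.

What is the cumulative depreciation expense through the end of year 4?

$55,482

Depreciable base = $64,945 − $5,500 = $59,445.
Sum of the years' digits = 5+4+3+2+1 = 15.
Year 1: $59,445 × 5/15 = $19,815. Book value $45,130.
Year 2: $59,445 × 4/15 = $15,852. Book value $29,278.
Year 3: $59,445 × 3/15 = $11,889. Book value $17,389.
Year 4: $59,445 × 2/15 = $7,926. Book value $9,463.
Accumulated through year 4 = $64,945 − $9,463 = $55,482.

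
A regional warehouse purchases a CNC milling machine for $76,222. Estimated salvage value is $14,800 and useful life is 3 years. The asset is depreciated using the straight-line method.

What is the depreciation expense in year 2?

$20,474

Depreciable base = $76,222 − $14,800 = $61,422.
Annual expense = $61,422 / 3 = $20,474.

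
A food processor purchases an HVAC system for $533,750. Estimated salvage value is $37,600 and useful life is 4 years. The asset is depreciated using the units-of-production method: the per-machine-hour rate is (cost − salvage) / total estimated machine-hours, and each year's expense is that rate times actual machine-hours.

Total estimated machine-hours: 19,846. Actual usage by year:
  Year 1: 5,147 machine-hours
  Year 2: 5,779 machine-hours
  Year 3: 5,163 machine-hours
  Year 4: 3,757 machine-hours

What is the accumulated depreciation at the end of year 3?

Depreciable base = $533,750 − $37,600 = $496,150.
Rate = $496,150 / 19,846 machine-hours = $25 per machine-hour.
Year 1: 5,147 × $25 = $128,675. Book value $405,075.
Year 2: 5,779 × $25 = $144,475. Book value $260,600.
Year 3: 5,163 × $25 = $129,075. Book value $131,525.
Accumulated through year 3 = $533,750 − $131,525 = $402,225.

$402,225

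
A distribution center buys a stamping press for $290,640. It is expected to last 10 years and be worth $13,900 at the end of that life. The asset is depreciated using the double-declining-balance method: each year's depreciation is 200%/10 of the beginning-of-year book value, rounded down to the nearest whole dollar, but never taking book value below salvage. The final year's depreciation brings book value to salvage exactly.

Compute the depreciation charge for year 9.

Depreciable base = $290,640 − $13,900 = $276,740.
Year 1: ⌊$290,640 × 200%/10⌋ = $58,128. Book value $232,512.
Year 2: ⌊$232,512 × 200%/10⌋ = $46,502. Book value $186,010.
Year 3: ⌊$186,010 × 200%/10⌋ = $37,202. Book value $148,808.
Year 4: ⌊$148,808 × 200%/10⌋ = $29,761. Book value $119,047.
Year 5: ⌊$119,047 × 200%/10⌋ = $23,809. Book value $95,238.
Year 6: ⌊$95,238 × 200%/10⌋ = $19,047. Book value $76,191.
Year 7: ⌊$76,191 × 200%/10⌋ = $15,238. Book value $60,953.
Year 8: ⌊$60,953 × 200%/10⌋ = $12,190. Book value $48,763.
Year 9: ⌊$48,763 × 200%/10⌋ = $9,752. Book value $39,011.

$9,752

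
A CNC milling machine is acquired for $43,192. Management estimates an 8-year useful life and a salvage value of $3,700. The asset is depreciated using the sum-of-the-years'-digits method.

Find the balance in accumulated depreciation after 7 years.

$38,395

Depreciable base = $43,192 − $3,700 = $39,492.
Sum of the years' digits = 8+7+6+5+4+3+2+1 = 36.
Year 1: $39,492 × 8/36 = $8,776. Book value $34,416.
Year 2: $39,492 × 7/36 = $7,679. Book value $26,737.
Year 3: $39,492 × 6/36 = $6,582. Book value $20,155.
Year 4: $39,492 × 5/36 = $5,485. Book value $14,670.
Year 5: $39,492 × 4/36 = $4,388. Book value $10,282.
Year 6: $39,492 × 3/36 = $3,291. Book value $6,991.
Year 7: $39,492 × 2/36 = $2,194. Book value $4,797.
Accumulated through year 7 = $43,192 − $4,797 = $38,395.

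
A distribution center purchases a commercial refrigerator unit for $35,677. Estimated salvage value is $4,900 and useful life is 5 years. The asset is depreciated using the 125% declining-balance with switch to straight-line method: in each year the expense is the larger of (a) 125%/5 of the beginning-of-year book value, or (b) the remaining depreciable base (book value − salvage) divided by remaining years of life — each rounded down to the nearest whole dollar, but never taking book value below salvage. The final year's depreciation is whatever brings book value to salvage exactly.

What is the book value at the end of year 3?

Depreciable base = $35,677 − $4,900 = $30,777.
Year 1: DB = ⌊$35,677 × 125%/5⌋ = $8,919; SL = ⌊$30,777/5⌋ = $6,155 → take DB $8,919. Book value $26,758.
Year 2: DB = ⌊$26,758 × 125%/5⌋ = $6,689; SL = ⌊$21,858/4⌋ = $5,464 → take DB $6,689. Book value $20,069.
Year 3: DB = ⌊$20,069 × 125%/5⌋ = $5,017; SL = ⌊$15,169/3⌋ = $5,056 → take SL $5,056. Book value $15,013.

$15,013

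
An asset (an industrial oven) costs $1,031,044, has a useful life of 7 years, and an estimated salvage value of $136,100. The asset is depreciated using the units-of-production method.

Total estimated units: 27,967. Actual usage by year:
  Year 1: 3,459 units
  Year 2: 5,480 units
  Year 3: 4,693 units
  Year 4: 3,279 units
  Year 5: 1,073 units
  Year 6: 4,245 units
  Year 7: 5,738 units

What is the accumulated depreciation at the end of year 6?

Depreciable base = $1,031,044 − $136,100 = $894,944.
Rate = $894,944 / 27,967 units = $32 per unit.
Year 1: 3,459 × $32 = $110,688. Book value $920,356.
Year 2: 5,480 × $32 = $175,360. Book value $744,996.
Year 3: 4,693 × $32 = $150,176. Book value $594,820.
Year 4: 3,279 × $32 = $104,928. Book value $489,892.
Year 5: 1,073 × $32 = $34,336. Book value $455,556.
Year 6: 4,245 × $32 = $135,840. Book value $319,716.
Accumulated through year 6 = $1,031,044 − $319,716 = $711,328.

$711,328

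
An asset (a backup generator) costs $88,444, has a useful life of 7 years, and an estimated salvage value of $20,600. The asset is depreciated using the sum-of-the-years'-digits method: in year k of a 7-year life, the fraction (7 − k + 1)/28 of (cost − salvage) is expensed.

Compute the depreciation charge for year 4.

$9,692

Depreciable base = $88,444 − $20,600 = $67,844.
Sum of the years' digits = 7+6+5+4+3+2+1 = 28.
Year 1: $67,844 × 7/28 = $16,961. Book value $71,483.
Year 2: $67,844 × 6/28 = $14,538. Book value $56,945.
Year 3: $67,844 × 5/28 = $12,115. Book value $44,830.
Year 4: $67,844 × 4/28 = $9,692. Book value $35,138.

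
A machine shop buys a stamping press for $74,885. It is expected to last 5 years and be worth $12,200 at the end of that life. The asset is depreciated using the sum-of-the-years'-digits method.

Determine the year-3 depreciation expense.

$12,537

Depreciable base = $74,885 − $12,200 = $62,685.
Sum of the years' digits = 5+4+3+2+1 = 15.
Year 1: $62,685 × 5/15 = $20,895. Book value $53,990.
Year 2: $62,685 × 4/15 = $16,716. Book value $37,274.
Year 3: $62,685 × 3/15 = $12,537. Book value $24,737.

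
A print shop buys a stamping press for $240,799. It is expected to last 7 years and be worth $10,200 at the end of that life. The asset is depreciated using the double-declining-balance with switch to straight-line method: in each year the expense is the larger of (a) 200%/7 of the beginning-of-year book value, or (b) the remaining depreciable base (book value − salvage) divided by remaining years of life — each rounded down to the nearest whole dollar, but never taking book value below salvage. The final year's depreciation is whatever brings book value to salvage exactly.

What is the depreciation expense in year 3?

$35,102

Depreciable base = $240,799 − $10,200 = $230,599.
Year 1: DB = ⌊$240,799 × 200%/7⌋ = $68,799; SL = ⌊$230,599/7⌋ = $32,942 → take DB $68,799. Book value $172,000.
Year 2: DB = ⌊$172,000 × 200%/7⌋ = $49,142; SL = ⌊$161,800/6⌋ = $26,966 → take DB $49,142. Book value $122,858.
Year 3: DB = ⌊$122,858 × 200%/7⌋ = $35,102; SL = ⌊$112,658/5⌋ = $22,531 → take DB $35,102. Book value $87,756.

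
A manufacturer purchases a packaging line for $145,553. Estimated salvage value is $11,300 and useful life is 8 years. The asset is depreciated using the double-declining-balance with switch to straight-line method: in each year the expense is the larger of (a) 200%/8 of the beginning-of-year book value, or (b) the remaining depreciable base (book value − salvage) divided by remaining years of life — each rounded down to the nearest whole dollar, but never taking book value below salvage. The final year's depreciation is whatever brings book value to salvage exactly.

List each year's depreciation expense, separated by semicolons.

Depreciable base = $145,553 − $11,300 = $134,253.
Year 1: DB = ⌊$145,553 × 200%/8⌋ = $36,388; SL = ⌊$134,253/8⌋ = $16,781 → take DB $36,388. Book value $109,165.
Year 2: DB = ⌊$109,165 × 200%/8⌋ = $27,291; SL = ⌊$97,865/7⌋ = $13,980 → take DB $27,291. Book value $81,874.
Year 3: DB = ⌊$81,874 × 200%/8⌋ = $20,468; SL = ⌊$70,574/6⌋ = $11,762 → take DB $20,468. Book value $61,406.
Year 4: DB = ⌊$61,406 × 200%/8⌋ = $15,351; SL = ⌊$50,106/5⌋ = $10,021 → take DB $15,351. Book value $46,055.
Year 5: DB = ⌊$46,055 × 200%/8⌋ = $11,513; SL = ⌊$34,755/4⌋ = $8,688 → take DB $11,513. Book value $34,542.
Year 6: DB = ⌊$34,542 × 200%/8⌋ = $8,635; SL = ⌊$23,242/3⌋ = $7,747 → take DB $8,635. Book value $25,907.
Year 7: DB = ⌊$25,907 × 200%/8⌋ = $6,476; SL = ⌊$14,607/2⌋ = $7,303 → take SL $7,303. Book value $18,604.
Year 8 (final): $18,604 − $11,300 = $7,304. Book value $11,300.

$36,388; $27,291; $20,468; $15,351; $11,513; $8,635; $7,303; $7,304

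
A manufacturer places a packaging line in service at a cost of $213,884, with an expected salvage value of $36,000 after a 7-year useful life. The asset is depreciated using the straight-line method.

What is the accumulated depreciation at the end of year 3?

Depreciable base = $213,884 − $36,000 = $177,884.
Annual expense = $177,884 / 7 = $25,412.
End of year 1: book value $188,472.
End of year 2: book value $163,060.
End of year 3: book value $137,648.
Accumulated through year 3 = $213,884 − $137,648 = $76,236.

$76,236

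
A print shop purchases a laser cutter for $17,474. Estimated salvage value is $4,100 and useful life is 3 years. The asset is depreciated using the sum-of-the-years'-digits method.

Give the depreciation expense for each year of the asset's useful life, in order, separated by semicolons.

$6,687; $4,458; $2,229

Depreciable base = $17,474 − $4,100 = $13,374.
Sum of the years' digits = 3+2+1 = 6.
Year 1: $13,374 × 3/6 = $6,687. Book value $10,787.
Year 2: $13,374 × 2/6 = $4,458. Book value $6,329.
Year 3: $13,374 × 1/6 = $2,229. Book value $4,100.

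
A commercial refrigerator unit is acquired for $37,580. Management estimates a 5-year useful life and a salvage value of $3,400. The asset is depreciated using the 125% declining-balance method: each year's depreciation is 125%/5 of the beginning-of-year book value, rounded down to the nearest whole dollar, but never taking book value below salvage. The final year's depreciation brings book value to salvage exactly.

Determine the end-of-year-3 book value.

$15,855

Depreciable base = $37,580 − $3,400 = $34,180.
Year 1: ⌊$37,580 × 125%/5⌋ = $9,395. Book value $28,185.
Year 2: ⌊$28,185 × 125%/5⌋ = $7,046. Book value $21,139.
Year 3: ⌊$21,139 × 125%/5⌋ = $5,284. Book value $15,855.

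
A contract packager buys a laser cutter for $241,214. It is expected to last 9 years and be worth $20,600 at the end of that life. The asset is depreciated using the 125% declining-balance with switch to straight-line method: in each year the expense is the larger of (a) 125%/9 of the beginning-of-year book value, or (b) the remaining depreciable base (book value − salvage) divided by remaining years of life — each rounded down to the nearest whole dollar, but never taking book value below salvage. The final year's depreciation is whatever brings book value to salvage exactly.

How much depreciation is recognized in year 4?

Depreciable base = $241,214 − $20,600 = $220,614.
Year 1: DB = ⌊$241,214 × 125%/9⌋ = $33,501; SL = ⌊$220,614/9⌋ = $24,512 → take DB $33,501. Book value $207,713.
Year 2: DB = ⌊$207,713 × 125%/9⌋ = $28,849; SL = ⌊$187,113/8⌋ = $23,389 → take DB $28,849. Book value $178,864.
Year 3: DB = ⌊$178,864 × 125%/9⌋ = $24,842; SL = ⌊$158,264/7⌋ = $22,609 → take DB $24,842. Book value $154,022.
Year 4: DB = ⌊$154,022 × 125%/9⌋ = $21,391; SL = ⌊$133,422/6⌋ = $22,237 → take SL $22,237. Book value $131,785.

$22,237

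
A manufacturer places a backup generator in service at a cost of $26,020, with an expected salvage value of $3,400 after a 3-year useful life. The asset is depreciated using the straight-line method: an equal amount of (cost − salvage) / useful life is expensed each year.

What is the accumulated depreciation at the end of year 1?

$7,540

Depreciable base = $26,020 − $3,400 = $22,620.
Annual expense = $22,620 / 3 = $7,540.
End of year 1: book value $18,480.
Accumulated through year 1 = $26,020 − $18,480 = $7,540.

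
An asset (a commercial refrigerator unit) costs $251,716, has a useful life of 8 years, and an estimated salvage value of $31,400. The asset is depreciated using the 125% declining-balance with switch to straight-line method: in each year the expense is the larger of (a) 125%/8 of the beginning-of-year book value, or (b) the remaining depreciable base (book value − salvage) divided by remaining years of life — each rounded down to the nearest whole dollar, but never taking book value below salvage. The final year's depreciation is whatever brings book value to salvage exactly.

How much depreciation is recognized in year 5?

$23,960

Depreciable base = $251,716 − $31,400 = $220,316.
Year 1: DB = ⌊$251,716 × 125%/8⌋ = $39,330; SL = ⌊$220,316/8⌋ = $27,539 → take DB $39,330. Book value $212,386.
Year 2: DB = ⌊$212,386 × 125%/8⌋ = $33,185; SL = ⌊$180,986/7⌋ = $25,855 → take DB $33,185. Book value $179,201.
Year 3: DB = ⌊$179,201 × 125%/8⌋ = $28,000; SL = ⌊$147,801/6⌋ = $24,633 → take DB $28,000. Book value $151,201.
Year 4: DB = ⌊$151,201 × 125%/8⌋ = $23,625; SL = ⌊$119,801/5⌋ = $23,960 → take SL $23,960. Book value $127,241.
Year 5: DB = ⌊$127,241 × 125%/8⌋ = $19,881; SL = ⌊$95,841/4⌋ = $23,960 → take SL $23,960. Book value $103,281.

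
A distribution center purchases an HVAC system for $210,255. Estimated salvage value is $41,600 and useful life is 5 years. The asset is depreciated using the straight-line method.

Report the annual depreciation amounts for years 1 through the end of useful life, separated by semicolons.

$33,731; $33,731; $33,731; $33,731; $33,731

Depreciable base = $210,255 − $41,600 = $168,655.
Annual expense = $168,655 / 5 = $33,731.
End of year 1: book value $176,524.
End of year 2: book value $142,793.
End of year 3: book value $109,062.
End of year 4: book value $75,331.
End of year 5: book value $41,600.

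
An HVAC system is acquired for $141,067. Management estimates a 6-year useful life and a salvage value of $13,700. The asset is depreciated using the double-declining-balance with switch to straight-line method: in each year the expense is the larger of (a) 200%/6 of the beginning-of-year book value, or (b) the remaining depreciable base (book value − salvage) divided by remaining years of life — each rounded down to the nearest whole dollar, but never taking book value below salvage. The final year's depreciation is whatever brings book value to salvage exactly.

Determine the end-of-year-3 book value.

$41,798

Depreciable base = $141,067 − $13,700 = $127,367.
Year 1: DB = ⌊$141,067 × 200%/6⌋ = $47,022; SL = ⌊$127,367/6⌋ = $21,227 → take DB $47,022. Book value $94,045.
Year 2: DB = ⌊$94,045 × 200%/6⌋ = $31,348; SL = ⌊$80,345/5⌋ = $16,069 → take DB $31,348. Book value $62,697.
Year 3: DB = ⌊$62,697 × 200%/6⌋ = $20,899; SL = ⌊$48,997/4⌋ = $12,249 → take DB $20,899. Book value $41,798.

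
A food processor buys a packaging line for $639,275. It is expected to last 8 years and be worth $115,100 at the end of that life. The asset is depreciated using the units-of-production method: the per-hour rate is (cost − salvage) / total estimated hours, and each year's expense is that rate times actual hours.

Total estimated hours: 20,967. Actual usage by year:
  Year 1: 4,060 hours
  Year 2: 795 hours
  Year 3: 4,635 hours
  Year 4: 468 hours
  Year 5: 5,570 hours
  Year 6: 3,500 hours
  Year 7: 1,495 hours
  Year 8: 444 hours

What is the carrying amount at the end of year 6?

Depreciable base = $639,275 − $115,100 = $524,175.
Rate = $524,175 / 20,967 hours = $25 per hour.
Year 1: 4,060 × $25 = $101,500. Book value $537,775.
Year 2: 795 × $25 = $19,875. Book value $517,900.
Year 3: 4,635 × $25 = $115,875. Book value $402,025.
Year 4: 468 × $25 = $11,700. Book value $390,325.
Year 5: 5,570 × $25 = $139,250. Book value $251,075.
Year 6: 3,500 × $25 = $87,500. Book value $163,575.

$163,575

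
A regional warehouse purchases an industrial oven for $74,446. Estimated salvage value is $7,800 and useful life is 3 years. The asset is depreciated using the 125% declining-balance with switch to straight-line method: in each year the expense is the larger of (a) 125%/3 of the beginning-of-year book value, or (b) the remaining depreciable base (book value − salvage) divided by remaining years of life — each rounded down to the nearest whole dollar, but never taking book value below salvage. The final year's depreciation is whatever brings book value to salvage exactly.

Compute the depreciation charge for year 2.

Depreciable base = $74,446 − $7,800 = $66,646.
Year 1: DB = ⌊$74,446 × 125%/3⌋ = $31,019; SL = ⌊$66,646/3⌋ = $22,215 → take DB $31,019. Book value $43,427.
Year 2: DB = ⌊$43,427 × 125%/3⌋ = $18,094; SL = ⌊$35,627/2⌋ = $17,813 → take DB $18,094. Book value $25,333.

$18,094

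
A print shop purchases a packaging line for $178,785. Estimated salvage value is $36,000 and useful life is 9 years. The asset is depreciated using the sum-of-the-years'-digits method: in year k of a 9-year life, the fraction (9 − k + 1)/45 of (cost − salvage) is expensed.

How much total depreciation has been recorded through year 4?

$95,190

Depreciable base = $178,785 − $36,000 = $142,785.
Sum of the years' digits = 9+8+7+6+5+4+3+2+1 = 45.
Year 1: $142,785 × 9/45 = $28,557. Book value $150,228.
Year 2: $142,785 × 8/45 = $25,384. Book value $124,844.
Year 3: $142,785 × 7/45 = $22,211. Book value $102,633.
Year 4: $142,785 × 6/45 = $19,038. Book value $83,595.
Accumulated through year 4 = $178,785 − $83,595 = $95,190.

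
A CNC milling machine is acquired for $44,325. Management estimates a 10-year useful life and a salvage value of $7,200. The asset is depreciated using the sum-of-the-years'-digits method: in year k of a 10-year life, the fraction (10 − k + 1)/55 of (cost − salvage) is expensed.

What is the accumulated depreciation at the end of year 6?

Depreciable base = $44,325 − $7,200 = $37,125.
Sum of the years' digits = 10+9+8+7+6+5+4+3+2+1 = 55.
Year 1: $37,125 × 10/55 = $6,750. Book value $37,575.
Year 2: $37,125 × 9/55 = $6,075. Book value $31,500.
Year 3: $37,125 × 8/55 = $5,400. Book value $26,100.
Year 4: $37,125 × 7/55 = $4,725. Book value $21,375.
Year 5: $37,125 × 6/55 = $4,050. Book value $17,325.
Year 6: $37,125 × 5/55 = $3,375. Book value $13,950.
Accumulated through year 6 = $44,325 − $13,950 = $30,375.

$30,375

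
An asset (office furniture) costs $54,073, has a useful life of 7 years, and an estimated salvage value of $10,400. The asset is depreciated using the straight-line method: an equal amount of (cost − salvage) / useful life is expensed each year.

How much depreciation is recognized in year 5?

$6,239

Depreciable base = $54,073 − $10,400 = $43,673.
Annual expense = $43,673 / 7 = $6,239.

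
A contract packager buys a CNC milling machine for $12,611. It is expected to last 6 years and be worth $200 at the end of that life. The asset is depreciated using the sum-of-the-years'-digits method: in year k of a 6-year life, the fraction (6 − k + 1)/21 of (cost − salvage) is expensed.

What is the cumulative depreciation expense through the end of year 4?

$10,638

Depreciable base = $12,611 − $200 = $12,411.
Sum of the years' digits = 6+5+4+3+2+1 = 21.
Year 1: $12,411 × 6/21 = $3,546. Book value $9,065.
Year 2: $12,411 × 5/21 = $2,955. Book value $6,110.
Year 3: $12,411 × 4/21 = $2,364. Book value $3,746.
Year 4: $12,411 × 3/21 = $1,773. Book value $1,973.
Accumulated through year 4 = $12,611 − $1,973 = $10,638.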